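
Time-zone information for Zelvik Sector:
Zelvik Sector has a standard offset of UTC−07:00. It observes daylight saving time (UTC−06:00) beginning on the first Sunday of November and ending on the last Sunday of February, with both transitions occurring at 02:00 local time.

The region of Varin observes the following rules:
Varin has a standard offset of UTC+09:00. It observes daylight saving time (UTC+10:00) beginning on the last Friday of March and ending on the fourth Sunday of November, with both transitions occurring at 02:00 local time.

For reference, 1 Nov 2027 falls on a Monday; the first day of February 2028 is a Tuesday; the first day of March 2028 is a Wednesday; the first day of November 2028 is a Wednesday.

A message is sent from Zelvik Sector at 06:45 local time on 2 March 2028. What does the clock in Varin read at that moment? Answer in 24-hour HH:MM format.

1 November 2027 is a Monday, so the first Sunday is November 7.
1 February 2028 is a Tuesday, so Sundays fall on 6, 13, 20, 27; the last is February 27.
2 March 2028 does not fall between 7 November 2027 and 27 February 2028, so daylight saving is not in effect and Zelvik Sector is at UTC−07:00.
06:45 Zelvik Sector + 7h = 13:45 UTC.
1 March 2028 is a Wednesday, so Fridays fall on 3, 10, 17, 24, 31; the last is March 31.
1 November 2028 is a Wednesday, so the first Sunday is November 5 and the fourth is November 26.
At the standard offset (UTC+09:00), 13:45 UTC + 9h = 22:45 Varin standard time.
The standard-time date in Varin, 2 March 2028, is outside the daylight-saving period (31 March – 26 November), so Varin is on standard time, UTC+09:00.
13:45 UTC + 9h = 22:45 Varin.

22:45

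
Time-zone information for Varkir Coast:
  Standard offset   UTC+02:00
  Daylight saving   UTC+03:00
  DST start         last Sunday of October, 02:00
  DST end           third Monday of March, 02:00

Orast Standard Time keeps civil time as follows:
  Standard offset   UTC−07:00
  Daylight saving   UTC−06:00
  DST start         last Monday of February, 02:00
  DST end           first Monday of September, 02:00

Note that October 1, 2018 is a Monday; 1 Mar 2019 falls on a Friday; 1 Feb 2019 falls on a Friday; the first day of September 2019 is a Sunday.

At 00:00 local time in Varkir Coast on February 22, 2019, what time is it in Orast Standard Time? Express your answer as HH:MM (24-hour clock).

14:00

1 October 2018 is a Monday, so Sundays fall on 7, 14, 21, 28; the last is October 28.
1 March 2019 is a Friday, so the first Monday is March 4 and the third is March 18.
February 22, 2019 falls between 28 October 2018 and 18 March 2019, so daylight saving is in effect and Varkir Coast is at UTC+03:00.
00:00 Varkir Coast − 3h = 21:00 UTC (rolling into the previous day, 21 February 2019).
1 February 2019 is a Friday, so Mondays fall on 4, 11, 18, 25; the last is February 25.
1 September 2019 is a Sunday, so the first Monday is September 2.
At the standard offset (UTC−07:00), 21:00 UTC − 7h = 14:00 Orast Standard Time standard time.
Daylight saving runs 25 February – 2 September; the standard-time date in Orast Standard Time, February 21, 2019, is outside that window, so Orast Standard Time is on standard time at UTC−07:00.
21:00 UTC − 7h = 14:00 Orast Standard Time.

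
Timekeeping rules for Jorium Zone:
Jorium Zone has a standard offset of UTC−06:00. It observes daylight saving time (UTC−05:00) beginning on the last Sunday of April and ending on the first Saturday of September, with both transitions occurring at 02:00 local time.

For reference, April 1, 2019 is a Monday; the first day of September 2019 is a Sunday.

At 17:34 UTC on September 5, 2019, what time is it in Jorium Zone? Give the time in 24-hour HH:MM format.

1 April 2019 is a Monday, so Sundays fall on 7, 14, 21, 28; the last is April 28.
1 September 2019 is a Sunday, so the first Saturday is September 7.
At the standard offset (UTC−06:00), 17:34 UTC − 6h = 11:34 Jorium Zone standard time.
The standard-time date in Jorium Zone, September 5, 2019, falls between 28 April and 7 September, so daylight saving is in effect and Jorium Zone is at UTC−05:00.
17:34 UTC − 5h = 12:34 local.

12:34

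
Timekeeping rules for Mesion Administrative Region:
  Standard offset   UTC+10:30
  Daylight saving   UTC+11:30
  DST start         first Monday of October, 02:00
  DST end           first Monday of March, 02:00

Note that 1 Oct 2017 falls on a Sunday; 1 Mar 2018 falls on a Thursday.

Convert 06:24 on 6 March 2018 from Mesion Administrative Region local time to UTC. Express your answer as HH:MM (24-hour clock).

1 October 2017 is a Sunday, so the first Monday is October 2.
1 March 2018 is a Thursday, so the first Monday is March 5.
6 March 2018 is outside the daylight-saving period (2 October 2017 – 5 March 2018), so Mesion Administrative Region is on standard time, UTC+10:30.
06:24 local − 10h30m = 19:54 UTC (rolling into the previous day, 5 March 2018).

19:54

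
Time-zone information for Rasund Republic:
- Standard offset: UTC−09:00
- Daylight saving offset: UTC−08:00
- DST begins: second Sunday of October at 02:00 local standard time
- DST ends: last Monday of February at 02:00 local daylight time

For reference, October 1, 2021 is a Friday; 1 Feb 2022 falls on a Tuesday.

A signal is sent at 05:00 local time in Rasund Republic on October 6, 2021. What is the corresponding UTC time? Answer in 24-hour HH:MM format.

1 October 2021 is a Friday, so the first Sunday is October 3 and the second is October 10.
1 February 2022 is a Tuesday, so Mondays fall on 7, 14, 21, 28; the last is February 28.
October 6, 2021 is outside the daylight-saving period (10 October 2021 – 28 February 2022), so Rasund Republic is on standard time, UTC−09:00.
05:00 local + 9h = 14:00 UTC.

14:00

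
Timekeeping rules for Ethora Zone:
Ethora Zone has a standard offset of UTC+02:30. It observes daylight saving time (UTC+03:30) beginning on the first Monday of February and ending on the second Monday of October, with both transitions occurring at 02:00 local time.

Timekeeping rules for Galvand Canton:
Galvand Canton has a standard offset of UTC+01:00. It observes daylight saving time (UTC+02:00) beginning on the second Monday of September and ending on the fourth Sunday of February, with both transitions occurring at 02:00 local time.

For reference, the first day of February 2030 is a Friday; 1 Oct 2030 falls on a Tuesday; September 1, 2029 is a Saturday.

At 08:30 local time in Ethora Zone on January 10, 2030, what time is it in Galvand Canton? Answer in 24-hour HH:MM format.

1 February 2030 is a Friday, so the first Monday is February 4.
1 October 2030 is a Tuesday, so the first Monday is October 7 and the second is October 14.
January 10, 2030 does not fall between 4 February and 14 October, so daylight saving is not in effect and Ethora Zone is at UTC+02:30.
08:30 Ethora Zone − 2h30m = 06:00 UTC.
1 September 2029 is a Saturday, so the first Monday is September 3 and the second is September 10.
1 February 2030 is a Friday, so the first Sunday is February 3 and the fourth is February 24.
At the standard offset (UTC+01:00), 06:00 UTC + 1h = 07:00 Galvand Canton standard time.
Daylight saving runs 10 September 2029 – 24 February 2030; the standard-time date in Galvand Canton, January 10, 2030, is inside that window, so Galvand Canton is at UTC+02:00.
06:00 UTC + 2h = 08:00 Galvand Canton.

08:00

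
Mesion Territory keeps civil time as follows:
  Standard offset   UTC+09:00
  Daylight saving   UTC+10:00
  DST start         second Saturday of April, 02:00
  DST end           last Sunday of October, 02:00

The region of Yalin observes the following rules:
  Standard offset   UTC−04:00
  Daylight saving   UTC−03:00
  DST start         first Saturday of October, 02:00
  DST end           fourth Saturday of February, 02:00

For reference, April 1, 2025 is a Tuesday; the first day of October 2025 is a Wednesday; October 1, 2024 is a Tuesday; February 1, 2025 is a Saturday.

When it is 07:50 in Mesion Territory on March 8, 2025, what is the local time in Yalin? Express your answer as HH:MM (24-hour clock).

18:50

1 April 2025 is a Tuesday, so the first Saturday is April 5 and the second is April 12.
1 October 2025 is a Wednesday, so Sundays fall on 5, 12, 19, 26; the last is October 26.
Daylight saving runs 12 April – 26 October; March 8, 2025 is outside that window, so Mesion Territory is on standard time at UTC+09:00.
07:50 Mesion Territory − 9h = 22:50 UTC (rolling into the previous day, 7 March 2025).
1 October 2024 is a Tuesday, so the first Saturday is October 5.
1 February 2025 is a Saturday, so the first Saturday is February 1 and the fourth is February 22.
At the standard offset (UTC−04:00), 22:50 UTC − 4h = 18:50 Yalin standard time.
Daylight saving runs 5 October 2024 – 22 February 2025; the standard-time date in Yalin, March 7, 2025, is outside that window, so Yalin is on standard time at UTC−04:00.
22:50 UTC − 4h = 18:50 Yalin.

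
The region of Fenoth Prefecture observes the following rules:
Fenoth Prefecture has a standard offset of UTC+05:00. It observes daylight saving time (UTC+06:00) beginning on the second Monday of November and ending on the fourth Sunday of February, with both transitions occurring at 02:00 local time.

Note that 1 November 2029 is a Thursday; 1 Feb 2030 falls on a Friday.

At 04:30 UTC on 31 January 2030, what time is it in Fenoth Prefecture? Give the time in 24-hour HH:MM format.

10:30

1 November 2029 is a Thursday, so the first Monday is November 5 and the second is November 12.
1 February 2030 is a Friday, so the first Sunday is February 3 and the fourth is February 24.
At the standard offset (UTC+05:00), 04:30 UTC + 5h = 09:30 Fenoth Prefecture standard time.
Daylight saving runs 12 November 2029 – 24 February 2030; the standard-time date in Fenoth Prefecture, 31 January 2030, is inside that window, so Fenoth Prefecture is at UTC+06:00.
04:30 UTC + 6h = 10:30 local.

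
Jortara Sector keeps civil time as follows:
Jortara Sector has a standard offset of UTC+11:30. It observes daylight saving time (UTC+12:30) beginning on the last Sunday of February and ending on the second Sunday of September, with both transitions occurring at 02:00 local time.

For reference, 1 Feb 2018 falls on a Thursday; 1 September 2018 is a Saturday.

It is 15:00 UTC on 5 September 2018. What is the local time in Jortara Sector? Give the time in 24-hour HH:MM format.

1 February 2018 is a Thursday, so Sundays fall on 4, 11, 18, 25; the last is February 25.
1 September 2018 is a Saturday, so the first Sunday is September 2 and the second is September 9.
At the standard offset (UTC+11:30), 15:00 UTC + 11h30m = 02:30 Jortara Sector standard time (rolling into the next day, 6 September 2018).
The standard-time date in Jortara Sector, 6 September 2018, falls between 25 February and 9 September, so daylight saving is in effect and Jortara Sector is at UTC+12:30.
15:00 UTC + 12h30m = 03:30 local (rolling into the next day, 6 September 2018).

03:30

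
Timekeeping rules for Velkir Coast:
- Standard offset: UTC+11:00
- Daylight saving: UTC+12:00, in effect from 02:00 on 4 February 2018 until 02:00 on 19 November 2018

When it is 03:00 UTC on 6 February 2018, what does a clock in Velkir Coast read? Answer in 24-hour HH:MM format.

At the standard offset (UTC+11:00), 03:00 UTC + 11h = 14:00 Velkir Coast standard time.
The standard-time date in Velkir Coast, 6 February 2018, lies within the daylight-saving period (4 February – 19 November), so Velkir Coast is on daylight time, UTC+12:00.
03:00 UTC + 12h = 15:00 local.

15:00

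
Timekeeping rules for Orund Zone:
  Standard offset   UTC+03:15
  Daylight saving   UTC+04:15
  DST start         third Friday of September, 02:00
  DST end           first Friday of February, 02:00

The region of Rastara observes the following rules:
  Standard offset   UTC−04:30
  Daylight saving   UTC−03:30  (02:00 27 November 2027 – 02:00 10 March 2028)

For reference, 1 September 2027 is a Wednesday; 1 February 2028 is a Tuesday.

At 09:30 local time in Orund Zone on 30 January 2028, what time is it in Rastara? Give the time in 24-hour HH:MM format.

1 September 2027 is a Wednesday, so the first Friday is September 3 and the third is September 17.
1 February 2028 is a Tuesday, so the first Friday is February 4.
30 January 2028 lies within the daylight-saving period (17 September 2027 – 4 February 2028), so Orund Zone is on daylight time, UTC+04:15.
09:30 Orund Zone − 4h15m = 05:15 UTC.
At the standard offset (UTC−04:30), 05:15 UTC − 4h30m = 00:45 Rastara standard time.
The standard-time date in Rastara, 30 January 2028, falls between 27 November 2027 and 10 March 2028, so daylight saving is in effect and Rastara is at UTC−03:30.
05:15 UTC − 3h30m = 01:45 Rastara.

01:45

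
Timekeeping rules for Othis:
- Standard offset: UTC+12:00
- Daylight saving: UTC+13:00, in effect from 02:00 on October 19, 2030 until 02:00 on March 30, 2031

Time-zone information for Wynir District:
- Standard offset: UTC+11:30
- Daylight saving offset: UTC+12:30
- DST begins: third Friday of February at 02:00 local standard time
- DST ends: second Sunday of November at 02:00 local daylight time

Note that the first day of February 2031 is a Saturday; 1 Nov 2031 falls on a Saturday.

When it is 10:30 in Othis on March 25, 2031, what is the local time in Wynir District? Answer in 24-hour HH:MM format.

March 25, 2031 lies within the daylight-saving period (19 October 2030 – 30 March 2031), so Othis is on daylight time, UTC+13:00.
10:30 Othis − 13h = 21:30 UTC (rolling into the previous day, 24 March 2031).
1 February 2031 is a Saturday, so the first Friday is February 7 and the third is February 21.
1 November 2031 is a Saturday, so the first Sunday is November 2 and the second is November 9.
At the standard offset (UTC+11:30), 21:30 UTC + 11h30m = 09:00 Wynir District standard time (rolling into the next day, 25 March 2031).
The standard-time date in Wynir District, March 25, 2031, falls between 21 February and 9 November, so daylight saving is in effect and Wynir District is at UTC+12:30.
21:30 UTC + 12h30m = 10:00 Wynir District (rolling into the next day, 25 March 2031).

10:00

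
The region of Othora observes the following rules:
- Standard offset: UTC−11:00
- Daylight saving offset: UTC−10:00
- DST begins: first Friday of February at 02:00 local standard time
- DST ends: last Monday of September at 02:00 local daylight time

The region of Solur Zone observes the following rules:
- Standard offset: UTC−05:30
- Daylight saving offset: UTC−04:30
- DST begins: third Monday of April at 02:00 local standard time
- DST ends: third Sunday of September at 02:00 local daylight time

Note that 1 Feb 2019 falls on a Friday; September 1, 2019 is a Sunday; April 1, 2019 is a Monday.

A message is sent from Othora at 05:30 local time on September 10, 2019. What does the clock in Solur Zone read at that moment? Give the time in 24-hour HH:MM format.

11:00

1 February 2019 is a Friday, so the first Friday is February 1.
1 September 2019 is a Sunday, so Mondays fall on 2, 9, 16, 23, 30; the last is September 30.
September 10, 2019 lies within the daylight-saving period (1 February – 30 September), so Othora is on daylight time, UTC−10:00.
05:30 Othora + 10h = 15:30 UTC.
1 April 2019 is a Monday, so the first Monday is April 1 and the third is April 15.
1 September 2019 is a Sunday, so the first Sunday is September 1 and the third is September 15.
At the standard offset (UTC−05:30), 15:30 UTC − 5h30m = 10:00 Solur Zone standard time.
The standard-time date in Solur Zone, September 10, 2019, lies within the daylight-saving period (15 April – 15 September), so Solur Zone is on daylight time, UTC−04:30.
15:30 UTC − 4h30m = 11:00 Solur Zone.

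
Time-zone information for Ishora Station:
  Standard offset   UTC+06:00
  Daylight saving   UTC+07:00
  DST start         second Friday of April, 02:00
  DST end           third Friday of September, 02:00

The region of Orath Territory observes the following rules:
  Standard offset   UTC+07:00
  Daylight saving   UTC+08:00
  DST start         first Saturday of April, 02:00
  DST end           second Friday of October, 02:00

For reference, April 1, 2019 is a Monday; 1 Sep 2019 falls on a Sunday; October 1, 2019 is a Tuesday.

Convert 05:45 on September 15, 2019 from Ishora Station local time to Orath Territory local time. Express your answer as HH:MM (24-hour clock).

1 April 2019 is a Monday, so the first Friday is April 5 and the second is April 12.
1 September 2019 is a Sunday, so the first Friday is September 6 and the third is September 20.
September 15, 2019 falls between 12 April and 20 September, so daylight saving is in effect and Ishora Station is at UTC+07:00.
05:45 Ishora Station − 7h = 22:45 UTC (rolling into the previous day, 14 September 2019).
1 April 2019 is a Monday, so the first Saturday is April 6.
1 October 2019 is a Tuesday, so the first Friday is October 4 and the second is October 11.
At the standard offset (UTC+07:00), 22:45 UTC + 7h = 05:45 Orath Territory standard time (rolling into the next day, 15 September 2019).
Daylight saving runs 6 April – 11 October; the standard-time date in Orath Territory, September 15, 2019, is inside that window, so Orath Territory is at UTC+08:00.
22:45 UTC + 8h = 06:45 Orath Territory (rolling into the next day, 15 September 2019).

06:45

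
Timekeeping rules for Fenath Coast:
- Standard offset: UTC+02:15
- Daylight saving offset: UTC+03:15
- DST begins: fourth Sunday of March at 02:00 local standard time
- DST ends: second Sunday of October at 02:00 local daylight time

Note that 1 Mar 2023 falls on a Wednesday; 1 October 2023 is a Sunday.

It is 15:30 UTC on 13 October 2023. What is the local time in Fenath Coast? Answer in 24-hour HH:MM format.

17:45

1 March 2023 is a Wednesday, so the first Sunday is March 5 and the fourth is March 26.
1 October 2023 is a Sunday, so the first Sunday is October 1 and the second is October 8.
At the standard offset (UTC+02:15), 15:30 UTC + 2h15m = 17:45 Fenath Coast standard time.
The standard-time date in Fenath Coast, 13 October 2023, does not fall between 26 March and 8 October, so daylight saving is not in effect and Fenath Coast is at UTC+02:15.
15:30 UTC + 2h15m = 17:45 local.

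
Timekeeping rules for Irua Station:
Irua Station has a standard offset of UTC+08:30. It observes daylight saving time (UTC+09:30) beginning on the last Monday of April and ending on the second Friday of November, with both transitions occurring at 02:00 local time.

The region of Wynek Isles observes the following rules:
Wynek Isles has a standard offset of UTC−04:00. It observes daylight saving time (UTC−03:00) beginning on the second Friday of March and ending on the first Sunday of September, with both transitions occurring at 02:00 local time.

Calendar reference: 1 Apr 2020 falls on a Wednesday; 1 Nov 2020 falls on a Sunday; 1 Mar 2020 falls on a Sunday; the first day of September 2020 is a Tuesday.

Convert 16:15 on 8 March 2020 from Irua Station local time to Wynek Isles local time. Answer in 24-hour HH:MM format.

03:45

1 April 2020 is a Wednesday, so Mondays fall on 6, 13, 20, 27; the last is April 27.
1 November 2020 is a Sunday, so the first Friday is November 6 and the second is November 13.
Daylight saving runs 27 April – 13 November; 8 March 2020 is outside that window, so Irua Station is on standard time at UTC+08:30.
16:15 Irua Station − 8h30m = 07:45 UTC.
1 March 2020 is a Sunday, so the first Friday is March 6 and the second is March 13.
1 September 2020 is a Tuesday, so the first Sunday is September 6.
At the standard offset (UTC−04:00), 07:45 UTC − 4h = 03:45 Wynek Isles standard time.
The standard-time date in Wynek Isles, 8 March 2020, is outside the daylight-saving period (13 March – 6 September), so Wynek Isles is on standard time, UTC−04:00.
07:45 UTC − 4h = 03:45 Wynek Isles.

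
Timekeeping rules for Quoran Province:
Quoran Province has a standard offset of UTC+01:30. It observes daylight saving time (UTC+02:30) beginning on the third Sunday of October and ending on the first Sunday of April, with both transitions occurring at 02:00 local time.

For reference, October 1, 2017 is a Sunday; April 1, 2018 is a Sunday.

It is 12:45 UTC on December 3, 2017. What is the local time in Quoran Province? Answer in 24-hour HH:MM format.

15:15

1 October 2017 is a Sunday, so the first Sunday is October 1 and the third is October 15.
1 April 2018 is a Sunday, so the first Sunday is April 1.
At the standard offset (UTC+01:30), 12:45 UTC + 1h30m = 14:15 Quoran Province standard time.
The standard-time date in Quoran Province, December 3, 2017, falls between 15 October 2017 and 1 April 2018, so daylight saving is in effect and Quoran Province is at UTC+02:30.
12:45 UTC + 2h30m = 15:15 local.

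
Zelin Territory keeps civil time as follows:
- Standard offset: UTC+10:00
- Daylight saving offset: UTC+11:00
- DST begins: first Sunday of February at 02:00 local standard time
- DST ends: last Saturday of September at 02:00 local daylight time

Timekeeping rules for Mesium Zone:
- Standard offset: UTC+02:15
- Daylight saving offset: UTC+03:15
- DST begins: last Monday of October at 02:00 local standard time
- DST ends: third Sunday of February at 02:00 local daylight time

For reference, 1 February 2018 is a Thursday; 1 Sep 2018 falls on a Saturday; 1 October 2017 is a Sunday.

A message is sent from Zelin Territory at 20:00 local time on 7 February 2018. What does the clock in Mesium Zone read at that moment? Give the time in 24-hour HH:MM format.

12:15

1 February 2018 is a Thursday, so the first Sunday is February 4.
1 September 2018 is a Saturday, so Saturdays fall on 1, 8, 15, 22, 29; the last is September 29.
7 February 2018 falls between 4 February and 29 September, so daylight saving is in effect and Zelin Territory is at UTC+11:00.
20:00 Zelin Territory − 11h = 09:00 UTC.
1 October 2017 is a Sunday, so Mondays fall on 2, 9, 16, 23, 30; the last is October 30.
1 February 2018 is a Thursday, so the first Sunday is February 4 and the third is February 18.
At the standard offset (UTC+02:15), 09:00 UTC + 2h15m = 11:15 Mesium Zone standard time.
Daylight saving runs 30 October 2017 – 18 February 2018; the standard-time date in Mesium Zone, 7 February 2018, is inside that window, so Mesium Zone is at UTC+03:15.
09:00 UTC + 3h15m = 12:15 Mesium Zone.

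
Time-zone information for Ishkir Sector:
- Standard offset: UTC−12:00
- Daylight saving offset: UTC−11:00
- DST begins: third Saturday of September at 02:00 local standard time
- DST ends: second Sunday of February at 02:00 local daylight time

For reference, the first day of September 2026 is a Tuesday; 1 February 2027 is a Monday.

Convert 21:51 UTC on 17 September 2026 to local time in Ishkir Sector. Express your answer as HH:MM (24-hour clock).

09:51

1 September 2026 is a Tuesday, so the first Saturday is September 5 and the third is September 19.
1 February 2027 is a Monday, so the first Sunday is February 7 and the second is February 14.
At the standard offset (UTC−12:00), 21:51 UTC − 12h = 09:51 Ishkir Sector standard time.
The standard-time date in Ishkir Sector, 17 September 2026, does not fall between 19 September 2026 and 14 February 2027, so daylight saving is not in effect and Ishkir Sector is at UTC−12:00.
21:51 UTC − 12h = 09:51 local.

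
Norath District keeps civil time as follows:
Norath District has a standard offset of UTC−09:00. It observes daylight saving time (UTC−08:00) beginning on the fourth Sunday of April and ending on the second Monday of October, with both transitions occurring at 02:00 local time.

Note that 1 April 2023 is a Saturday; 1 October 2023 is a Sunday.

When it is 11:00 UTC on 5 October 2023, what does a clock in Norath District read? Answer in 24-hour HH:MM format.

1 April 2023 is a Saturday, so the first Sunday is April 2 and the fourth is April 23.
1 October 2023 is a Sunday, so the first Monday is October 2 and the second is October 9.
At the standard offset (UTC−09:00), 11:00 UTC − 9h = 02:00 Norath District standard time.
The standard-time date in Norath District, 5 October 2023, falls between 23 April and 9 October, so daylight saving is in effect and Norath District is at UTC−08:00.
11:00 UTC − 8h = 03:00 local.

03:00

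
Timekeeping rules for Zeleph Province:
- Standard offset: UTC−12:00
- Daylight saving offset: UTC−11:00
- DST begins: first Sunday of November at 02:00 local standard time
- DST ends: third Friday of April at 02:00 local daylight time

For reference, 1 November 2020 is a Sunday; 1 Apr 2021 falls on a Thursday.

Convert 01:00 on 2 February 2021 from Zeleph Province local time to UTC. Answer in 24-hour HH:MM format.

1 November 2020 is a Sunday, so the first Sunday is November 1.
1 April 2021 is a Thursday, so the first Friday is April 2 and the third is April 16.
2 February 2021 falls between 1 November 2020 and 16 April 2021, so daylight saving is in effect and Zeleph Province is at UTC−11:00.
01:00 local + 11h = 12:00 UTC.

12:00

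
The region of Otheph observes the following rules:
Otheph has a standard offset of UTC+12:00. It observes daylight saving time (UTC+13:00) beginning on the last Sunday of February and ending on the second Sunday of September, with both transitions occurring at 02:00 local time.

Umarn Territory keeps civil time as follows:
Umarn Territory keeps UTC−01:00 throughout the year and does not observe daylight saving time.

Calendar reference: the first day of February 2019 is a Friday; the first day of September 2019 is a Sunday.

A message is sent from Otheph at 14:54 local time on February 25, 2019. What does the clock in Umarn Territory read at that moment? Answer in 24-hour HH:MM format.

1 February 2019 is a Friday, so Sundays fall on 3, 10, 17, 24; the last is February 24.
1 September 2019 is a Sunday, so the first Sunday is September 1 and the second is September 8.
February 25, 2019 falls between 24 February and 8 September, so daylight saving is in effect and Otheph is at UTC+13:00.
14:54 Otheph − 13h = 01:54 UTC.
Umarn Territory has no daylight saving, so its offset is UTC−01:00 year-round.
01:54 UTC − 1h = 00:54 Umarn Territory.

00:54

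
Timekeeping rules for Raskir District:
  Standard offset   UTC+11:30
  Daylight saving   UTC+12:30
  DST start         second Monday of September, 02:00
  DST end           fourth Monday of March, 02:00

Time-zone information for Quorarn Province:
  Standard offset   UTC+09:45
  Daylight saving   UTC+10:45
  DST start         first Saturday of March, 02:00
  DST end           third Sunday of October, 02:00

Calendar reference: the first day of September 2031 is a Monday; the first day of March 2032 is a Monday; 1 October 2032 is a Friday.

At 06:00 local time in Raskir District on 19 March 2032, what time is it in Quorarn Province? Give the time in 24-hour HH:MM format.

1 September 2031 is a Monday, so the first Monday is September 1 and the second is September 8.
1 March 2032 is a Monday, so the first Monday is March 1 and the fourth is March 22.
19 March 2032 falls between 8 September 2031 and 22 March 2032, so daylight saving is in effect and Raskir District is at UTC+12:30.
06:00 Raskir District − 12h30m = 17:30 UTC (rolling into the previous day, 18 March 2032).
1 March 2032 is a Monday, so the first Saturday is March 6.
1 October 2032 is a Friday, so the first Sunday is October 3 and the third is October 17.
At the standard offset (UTC+09:45), 17:30 UTC + 9h45m = 03:15 Quorarn Province standard time (rolling into the next day, 19 March 2032).
Daylight saving runs 6 March – 17 October; the standard-time date in Quorarn Province, 19 March 2032, is inside that window, so Quorarn Province is at UTC+10:45.
17:30 UTC + 10h45m = 04:15 Quorarn Province (rolling into the next day, 19 March 2032).

04:15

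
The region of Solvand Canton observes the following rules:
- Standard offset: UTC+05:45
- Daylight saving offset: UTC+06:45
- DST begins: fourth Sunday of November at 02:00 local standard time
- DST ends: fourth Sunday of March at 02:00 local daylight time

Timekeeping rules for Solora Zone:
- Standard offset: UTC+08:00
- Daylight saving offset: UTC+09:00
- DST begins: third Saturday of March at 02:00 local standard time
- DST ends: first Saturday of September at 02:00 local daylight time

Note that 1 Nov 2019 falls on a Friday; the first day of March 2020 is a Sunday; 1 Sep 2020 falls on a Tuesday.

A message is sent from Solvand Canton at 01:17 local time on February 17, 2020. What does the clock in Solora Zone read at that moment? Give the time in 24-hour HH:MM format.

1 November 2019 is a Friday, so the first Sunday is November 3 and the fourth is November 24.
1 March 2020 is a Sunday, so the first Sunday is March 1 and the fourth is March 22.
February 17, 2020 lies within the daylight-saving period (24 November 2019 – 22 March 2020), so Solvand Canton is on daylight time, UTC+06:45.
01:17 Solvand Canton − 6h45m = 18:32 UTC (rolling into the previous day, 16 February 2020).
1 March 2020 is a Sunday, so the first Saturday is March 7 and the third is March 21.
1 September 2020 is a Tuesday, so the first Saturday is September 5.
At the standard offset (UTC+08:00), 18:32 UTC + 8h = 02:32 Solora Zone standard time (rolling into the next day, 17 February 2020).
The standard-time date in Solora Zone, February 17, 2020, does not fall between 21 March and 5 September, so daylight saving is not in effect and Solora Zone is at UTC+08:00.
18:32 UTC + 8h = 02:32 Solora Zone (rolling into the next day, 17 February 2020).

02:32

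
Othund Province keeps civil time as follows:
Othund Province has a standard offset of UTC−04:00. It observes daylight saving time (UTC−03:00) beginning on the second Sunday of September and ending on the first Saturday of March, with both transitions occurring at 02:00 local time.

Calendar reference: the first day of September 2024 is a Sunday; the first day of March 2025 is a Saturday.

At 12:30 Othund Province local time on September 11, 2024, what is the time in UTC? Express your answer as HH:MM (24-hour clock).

15:30

1 September 2024 is a Sunday, so the first Sunday is September 1 and the second is September 8.
1 March 2025 is a Saturday, so the first Saturday is March 1.
Daylight saving runs 8 September 2024 – 1 March 2025; September 11, 2024 is inside that window, so Othund Province is at UTC−03:00.
12:30 local + 3h = 15:30 UTC.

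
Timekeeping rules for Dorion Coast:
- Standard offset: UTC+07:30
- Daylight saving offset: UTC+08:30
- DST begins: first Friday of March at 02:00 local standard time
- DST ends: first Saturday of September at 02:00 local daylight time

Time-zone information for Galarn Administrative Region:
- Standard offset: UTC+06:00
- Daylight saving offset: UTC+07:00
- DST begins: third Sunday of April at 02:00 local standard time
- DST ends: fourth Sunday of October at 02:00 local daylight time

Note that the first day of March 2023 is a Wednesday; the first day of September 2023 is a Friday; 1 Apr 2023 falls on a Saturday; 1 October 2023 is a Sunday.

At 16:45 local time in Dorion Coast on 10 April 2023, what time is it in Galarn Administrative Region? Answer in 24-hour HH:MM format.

1 March 2023 is a Wednesday, so the first Friday is March 3.
1 September 2023 is a Friday, so the first Saturday is September 2.
10 April 2023 lies within the daylight-saving period (3 March – 2 September), so Dorion Coast is on daylight time, UTC+08:30.
16:45 Dorion Coast − 8h30m = 08:15 UTC.
1 April 2023 is a Saturday, so the first Sunday is April 2 and the third is April 16.
1 October 2023 is a Sunday, so the first Sunday is October 1 and the fourth is October 22.
At the standard offset (UTC+06:00), 08:15 UTC + 6h = 14:15 Galarn Administrative Region standard time.
Daylight saving runs 16 April – 22 October; the standard-time date in Galarn Administrative Region, 10 April 2023, is outside that window, so Galarn Administrative Region is on standard time at UTC+06:00.
08:15 UTC + 6h = 14:15 Galarn Administrative Region.

14:15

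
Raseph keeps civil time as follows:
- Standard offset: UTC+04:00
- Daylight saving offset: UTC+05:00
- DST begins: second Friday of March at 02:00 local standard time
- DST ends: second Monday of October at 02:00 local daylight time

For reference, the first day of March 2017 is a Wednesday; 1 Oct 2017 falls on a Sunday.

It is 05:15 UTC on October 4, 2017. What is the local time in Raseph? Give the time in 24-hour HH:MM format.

10:15

1 March 2017 is a Wednesday, so the first Friday is March 3 and the second is March 10.
1 October 2017 is a Sunday, so the first Monday is October 2 and the second is October 9.
At the standard offset (UTC+04:00), 05:15 UTC + 4h = 09:15 Raseph standard time.
The standard-time date in Raseph, October 4, 2017, lies within the daylight-saving period (10 March – 9 October), so Raseph is on daylight time, UTC+05:00.
05:15 UTC + 5h = 10:15 local.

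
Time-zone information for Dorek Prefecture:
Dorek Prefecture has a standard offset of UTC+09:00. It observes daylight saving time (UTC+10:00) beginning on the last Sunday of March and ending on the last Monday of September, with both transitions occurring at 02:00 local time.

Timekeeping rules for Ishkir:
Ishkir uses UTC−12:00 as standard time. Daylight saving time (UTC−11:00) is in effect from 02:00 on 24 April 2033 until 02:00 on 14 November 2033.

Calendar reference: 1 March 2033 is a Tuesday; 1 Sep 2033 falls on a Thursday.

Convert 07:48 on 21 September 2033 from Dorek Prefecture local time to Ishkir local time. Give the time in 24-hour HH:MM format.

1 March 2033 is a Tuesday, so Sundays fall on 6, 13, 20, 27; the last is March 27.
1 September 2033 is a Thursday, so Mondays fall on 5, 12, 19, 26; the last is September 26.
21 September 2033 falls between 27 March and 26 September, so daylight saving is in effect and Dorek Prefecture is at UTC+10:00.
07:48 Dorek Prefecture − 10h = 21:48 UTC (rolling into the previous day, 20 September 2033).
At the standard offset (UTC−12:00), 21:48 UTC − 12h = 09:48 Ishkir standard time.
Daylight saving runs 24 April – 14 November; the standard-time date in Ishkir, 20 September 2033, is inside that window, so Ishkir is at UTC−11:00.
21:48 UTC − 11h = 10:48 Ishkir.

10:48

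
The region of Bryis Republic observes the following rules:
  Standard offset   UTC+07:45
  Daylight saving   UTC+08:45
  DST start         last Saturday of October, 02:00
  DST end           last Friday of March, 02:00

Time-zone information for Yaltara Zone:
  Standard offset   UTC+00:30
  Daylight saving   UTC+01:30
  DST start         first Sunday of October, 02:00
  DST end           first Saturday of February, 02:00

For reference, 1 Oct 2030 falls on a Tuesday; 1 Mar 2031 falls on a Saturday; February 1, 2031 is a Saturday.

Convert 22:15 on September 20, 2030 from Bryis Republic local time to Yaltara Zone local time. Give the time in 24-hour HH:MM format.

1 October 2030 is a Tuesday, so Saturdays fall on 5, 12, 19, 26; the last is October 26.
1 March 2031 is a Saturday, so Fridays fall on 7, 14, 21, 28; the last is March 28.
September 20, 2030 does not fall between 26 October 2030 and 28 March 2031, so daylight saving is not in effect and Bryis Republic is at UTC+07:45.
22:15 Bryis Republic − 7h45m = 14:30 UTC.
1 October 2030 is a Tuesday, so the first Sunday is October 6.
1 February 2031 is a Saturday, so the first Saturday is February 1.
At the standard offset (UTC+00:30), 14:30 UTC + 0h30m = 15:00 Yaltara Zone standard time.
Daylight saving runs 6 October 2030 – 1 February 2031; the standard-time date in Yaltara Zone, September 20, 2030, is outside that window, so Yaltara Zone is on standard time at UTC+00:30.
14:30 UTC + 0h30m = 15:00 Yaltara Zone.

15:00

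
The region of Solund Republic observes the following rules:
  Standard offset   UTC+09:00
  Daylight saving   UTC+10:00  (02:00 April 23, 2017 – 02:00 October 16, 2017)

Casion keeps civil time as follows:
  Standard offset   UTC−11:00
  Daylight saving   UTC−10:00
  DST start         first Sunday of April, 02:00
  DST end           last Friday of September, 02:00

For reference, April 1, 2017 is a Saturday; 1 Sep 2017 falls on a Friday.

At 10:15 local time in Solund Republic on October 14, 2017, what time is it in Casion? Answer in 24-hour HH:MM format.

October 14, 2017 falls between 23 April and 16 October, so daylight saving is in effect and Solund Republic is at UTC+10:00.
10:15 Solund Republic − 10h = 00:15 UTC.
1 April 2017 is a Saturday, so the first Sunday is April 2.
1 September 2017 is a Friday, so Fridays fall on 1, 8, 15, 22, 29; the last is September 29.
At the standard offset (UTC−11:00), 00:15 UTC − 11h = 13:15 Casion standard time (rolling into the previous day, 13 October 2017).
The standard-time date in Casion, October 13, 2017, does not fall between 2 April and 29 September, so daylight saving is not in effect and Casion is at UTC−11:00.
00:15 UTC − 11h = 13:15 Casion (rolling into the previous day, 13 October 2017).

13:15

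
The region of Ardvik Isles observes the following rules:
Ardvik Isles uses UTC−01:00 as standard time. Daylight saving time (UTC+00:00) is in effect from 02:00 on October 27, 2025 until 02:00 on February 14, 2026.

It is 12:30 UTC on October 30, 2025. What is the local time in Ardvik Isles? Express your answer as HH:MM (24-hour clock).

At the standard offset (UTC−01:00), 12:30 UTC − 1h = 11:30 Ardvik Isles standard time.
The standard-time date in Ardvik Isles, October 30, 2025, falls between 27 October 2025 and 14 February 2026, so daylight saving is in effect and Ardvik Isles is at UTC+00:00.
12:30 UTC + 0h = 12:30 local.

12:30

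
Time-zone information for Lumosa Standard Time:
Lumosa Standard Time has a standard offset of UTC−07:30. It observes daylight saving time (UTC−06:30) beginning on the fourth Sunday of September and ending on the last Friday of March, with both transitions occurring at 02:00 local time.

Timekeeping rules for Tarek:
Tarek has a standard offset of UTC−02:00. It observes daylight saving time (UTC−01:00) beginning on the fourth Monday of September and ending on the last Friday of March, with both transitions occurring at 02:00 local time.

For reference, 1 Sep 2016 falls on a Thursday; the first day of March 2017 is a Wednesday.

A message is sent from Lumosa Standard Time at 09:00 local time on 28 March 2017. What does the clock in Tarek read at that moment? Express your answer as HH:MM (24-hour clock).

14:30

1 September 2016 is a Thursday, so the first Sunday is September 4 and the fourth is September 25.
1 March 2017 is a Wednesday, so Fridays fall on 3, 10, 17, 24, 31; the last is March 31.
28 March 2017 falls between 25 September 2016 and 31 March 2017, so daylight saving is in effect and Lumosa Standard Time is at UTC−06:30.
09:00 Lumosa Standard Time + 6h30m = 15:30 UTC.
1 September 2016 is a Thursday, so the first Monday is September 5 and the fourth is September 26.
1 March 2017 is a Wednesday, so Fridays fall on 3, 10, 17, 24, 31; the last is March 31.
At the standard offset (UTC−02:00), 15:30 UTC − 2h = 13:30 Tarek standard time.
The standard-time date in Tarek, 28 March 2017, falls between 26 September 2016 and 31 March 2017, so daylight saving is in effect and Tarek is at UTC−01:00.
15:30 UTC − 1h = 14:30 Tarek.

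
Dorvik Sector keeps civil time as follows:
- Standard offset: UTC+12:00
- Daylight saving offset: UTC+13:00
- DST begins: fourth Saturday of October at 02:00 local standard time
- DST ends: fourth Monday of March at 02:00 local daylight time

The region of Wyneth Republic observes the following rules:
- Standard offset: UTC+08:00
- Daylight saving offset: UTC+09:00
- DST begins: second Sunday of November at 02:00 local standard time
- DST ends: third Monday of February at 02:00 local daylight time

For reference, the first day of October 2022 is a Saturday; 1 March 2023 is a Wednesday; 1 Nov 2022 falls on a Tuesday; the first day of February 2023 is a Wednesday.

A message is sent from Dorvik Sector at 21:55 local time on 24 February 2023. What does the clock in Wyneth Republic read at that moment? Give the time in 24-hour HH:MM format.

1 October 2022 is a Saturday, so the first Saturday is October 1 and the fourth is October 22.
1 March 2023 is a Wednesday, so the first Monday is March 6 and the fourth is March 27.
24 February 2023 falls between 22 October 2022 and 27 March 2023, so daylight saving is in effect and Dorvik Sector is at UTC+13:00.
21:55 Dorvik Sector − 13h = 08:55 UTC.
1 November 2022 is a Tuesday, so the first Sunday is November 6 and the second is November 13.
1 February 2023 is a Wednesday, so the first Monday is February 6 and the third is February 20.
At the standard offset (UTC+08:00), 08:55 UTC + 8h = 16:55 Wyneth Republic standard time.
The standard-time date in Wyneth Republic, 24 February 2023, does not fall between 13 November 2022 and 20 February 2023, so daylight saving is not in effect and Wyneth Republic is at UTC+08:00.
08:55 UTC + 8h = 16:55 Wyneth Republic.

16:55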